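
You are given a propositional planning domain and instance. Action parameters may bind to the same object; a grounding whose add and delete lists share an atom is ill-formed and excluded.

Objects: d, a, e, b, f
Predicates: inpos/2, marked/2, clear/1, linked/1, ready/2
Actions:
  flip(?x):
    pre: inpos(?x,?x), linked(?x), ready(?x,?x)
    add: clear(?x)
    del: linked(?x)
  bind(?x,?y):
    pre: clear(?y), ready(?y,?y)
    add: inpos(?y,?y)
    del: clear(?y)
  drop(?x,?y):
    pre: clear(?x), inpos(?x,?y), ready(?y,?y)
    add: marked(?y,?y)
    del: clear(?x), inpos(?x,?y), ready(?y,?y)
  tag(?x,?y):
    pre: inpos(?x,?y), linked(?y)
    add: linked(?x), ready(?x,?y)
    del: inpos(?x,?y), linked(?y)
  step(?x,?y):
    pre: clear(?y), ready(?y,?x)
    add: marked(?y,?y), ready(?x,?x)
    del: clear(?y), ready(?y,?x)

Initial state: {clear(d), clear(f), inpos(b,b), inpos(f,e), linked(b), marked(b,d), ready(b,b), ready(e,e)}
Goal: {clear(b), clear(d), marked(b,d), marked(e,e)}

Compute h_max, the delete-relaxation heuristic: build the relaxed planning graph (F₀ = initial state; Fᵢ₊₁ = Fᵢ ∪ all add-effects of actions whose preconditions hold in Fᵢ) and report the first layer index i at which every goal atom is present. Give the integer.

F0 = init (8 atoms)
F1 = F0 ∪ {clear(b), marked(e,e)}  (10 atoms)
goal ⊆ F1  ⇒  h_max = 1

1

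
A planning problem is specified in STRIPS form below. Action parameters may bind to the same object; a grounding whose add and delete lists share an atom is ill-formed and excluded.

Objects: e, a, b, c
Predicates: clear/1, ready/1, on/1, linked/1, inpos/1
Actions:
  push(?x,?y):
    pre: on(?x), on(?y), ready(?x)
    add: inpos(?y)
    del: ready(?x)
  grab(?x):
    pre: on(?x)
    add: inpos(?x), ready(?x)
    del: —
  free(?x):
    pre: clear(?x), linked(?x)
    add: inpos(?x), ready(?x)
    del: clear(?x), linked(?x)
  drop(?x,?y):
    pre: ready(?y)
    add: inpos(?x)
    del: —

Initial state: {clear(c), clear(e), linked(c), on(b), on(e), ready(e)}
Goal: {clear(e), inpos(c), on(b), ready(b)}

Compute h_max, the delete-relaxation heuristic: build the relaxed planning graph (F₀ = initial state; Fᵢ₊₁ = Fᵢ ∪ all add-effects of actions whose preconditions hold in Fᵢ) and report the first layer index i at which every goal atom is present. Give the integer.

F0 = init (6 atoms)
F1 = F0 ∪ {inpos(a), inpos(b), inpos(c), inpos(e), ready(b), ready(c)}  (12 atoms)
goal ⊆ F1  ⇒  h_max = 1

1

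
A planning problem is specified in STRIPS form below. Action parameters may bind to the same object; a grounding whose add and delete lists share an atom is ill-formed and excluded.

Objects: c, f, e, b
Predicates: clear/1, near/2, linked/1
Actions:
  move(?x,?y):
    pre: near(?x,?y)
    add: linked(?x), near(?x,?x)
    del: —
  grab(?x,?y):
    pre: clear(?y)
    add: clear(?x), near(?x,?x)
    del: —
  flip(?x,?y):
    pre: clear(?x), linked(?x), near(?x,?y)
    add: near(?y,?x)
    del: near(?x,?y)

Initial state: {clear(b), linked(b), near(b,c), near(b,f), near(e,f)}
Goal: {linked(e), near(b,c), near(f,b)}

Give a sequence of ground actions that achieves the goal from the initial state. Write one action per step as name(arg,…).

move(e,f); flip(b,f)

1. move(e,f)  →  {clear(b), linked(b), linked(e), near(b,c), near(b,f), near(e,e), near(e,f)}
2. flip(b,f)  →  {clear(b), linked(b), linked(e), near(b,c), near(e,e), near(e,f), near(f,b)}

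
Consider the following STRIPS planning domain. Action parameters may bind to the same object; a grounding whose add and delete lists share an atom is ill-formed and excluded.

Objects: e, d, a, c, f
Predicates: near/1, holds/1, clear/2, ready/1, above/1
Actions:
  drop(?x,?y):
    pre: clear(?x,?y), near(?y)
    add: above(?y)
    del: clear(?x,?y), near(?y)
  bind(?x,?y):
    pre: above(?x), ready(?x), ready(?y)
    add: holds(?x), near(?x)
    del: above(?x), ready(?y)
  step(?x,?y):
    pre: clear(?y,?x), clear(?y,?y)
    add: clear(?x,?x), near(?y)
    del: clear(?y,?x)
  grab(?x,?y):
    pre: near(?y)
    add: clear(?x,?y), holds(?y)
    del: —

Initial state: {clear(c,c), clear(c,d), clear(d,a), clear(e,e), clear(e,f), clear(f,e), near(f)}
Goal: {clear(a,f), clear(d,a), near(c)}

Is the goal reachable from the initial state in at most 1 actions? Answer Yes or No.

1. step(d,c)  →  {clear(c,c), clear(d,a), clear(d,d), clear(e,e), clear(e,f), clear(f,e), near(c), near(f)}
2. grab(a,f)  →  {clear(a,f), clear(c,c), clear(d,a), clear(d,d), clear(e,e), clear(e,f), clear(f,e), holds(f), near(c), near(f)}
optimal plan length = 2; 2 > 1

No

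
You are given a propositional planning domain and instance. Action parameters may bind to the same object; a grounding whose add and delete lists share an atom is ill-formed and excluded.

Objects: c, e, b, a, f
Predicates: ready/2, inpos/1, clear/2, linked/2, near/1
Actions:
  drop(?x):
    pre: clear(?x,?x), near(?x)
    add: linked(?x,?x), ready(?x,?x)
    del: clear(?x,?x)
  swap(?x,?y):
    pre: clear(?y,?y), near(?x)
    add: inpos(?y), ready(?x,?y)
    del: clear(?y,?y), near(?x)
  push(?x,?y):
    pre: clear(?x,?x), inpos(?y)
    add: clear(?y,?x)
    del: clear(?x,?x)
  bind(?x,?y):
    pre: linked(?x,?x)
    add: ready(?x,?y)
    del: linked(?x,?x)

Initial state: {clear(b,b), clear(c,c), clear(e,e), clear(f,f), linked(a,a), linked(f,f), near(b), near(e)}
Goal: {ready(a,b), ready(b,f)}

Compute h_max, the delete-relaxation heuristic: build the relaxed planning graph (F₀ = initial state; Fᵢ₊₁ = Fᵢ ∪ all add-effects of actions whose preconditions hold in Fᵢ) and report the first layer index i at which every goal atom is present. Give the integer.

F0 = init (8 atoms)
F1 = F0 ∪ {inpos(b), inpos(c), inpos(e), inpos(f), linked(b,b), linked(e,e), ready(a,a), ready(a,b), ready(a,c), ready(a,e), ready(a,f), ready(b,b), ready(b,c), ready(b,e), ready(b,f), ready(e,b), ready(e,c), ready(e,e), ready(e,f), ready(f,a), ready(f,b), ready(f,c), ready(f,e), ready(f,f)}  (32 atoms)
goal ⊆ F1  ⇒  h_max = 1

1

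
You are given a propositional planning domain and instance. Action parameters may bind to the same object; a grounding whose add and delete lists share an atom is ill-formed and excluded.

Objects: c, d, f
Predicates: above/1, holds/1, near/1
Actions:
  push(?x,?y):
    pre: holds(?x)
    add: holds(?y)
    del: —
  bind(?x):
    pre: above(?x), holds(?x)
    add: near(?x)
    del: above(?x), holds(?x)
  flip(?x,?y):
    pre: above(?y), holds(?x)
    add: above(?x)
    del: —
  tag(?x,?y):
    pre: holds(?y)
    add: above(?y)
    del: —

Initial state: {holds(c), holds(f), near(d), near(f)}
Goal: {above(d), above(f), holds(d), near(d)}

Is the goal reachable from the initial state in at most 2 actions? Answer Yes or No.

1. push(c,d)  →  {holds(c), holds(d), holds(f), near(d), near(f)}
2. tag(c,d)  →  {above(d), holds(c), holds(d), holds(f), near(d), near(f)}
3. flip(f,d)  →  {above(d), above(f), holds(c), holds(d), holds(f), near(d), near(f)}
optimal plan length = 3; 3 > 2

No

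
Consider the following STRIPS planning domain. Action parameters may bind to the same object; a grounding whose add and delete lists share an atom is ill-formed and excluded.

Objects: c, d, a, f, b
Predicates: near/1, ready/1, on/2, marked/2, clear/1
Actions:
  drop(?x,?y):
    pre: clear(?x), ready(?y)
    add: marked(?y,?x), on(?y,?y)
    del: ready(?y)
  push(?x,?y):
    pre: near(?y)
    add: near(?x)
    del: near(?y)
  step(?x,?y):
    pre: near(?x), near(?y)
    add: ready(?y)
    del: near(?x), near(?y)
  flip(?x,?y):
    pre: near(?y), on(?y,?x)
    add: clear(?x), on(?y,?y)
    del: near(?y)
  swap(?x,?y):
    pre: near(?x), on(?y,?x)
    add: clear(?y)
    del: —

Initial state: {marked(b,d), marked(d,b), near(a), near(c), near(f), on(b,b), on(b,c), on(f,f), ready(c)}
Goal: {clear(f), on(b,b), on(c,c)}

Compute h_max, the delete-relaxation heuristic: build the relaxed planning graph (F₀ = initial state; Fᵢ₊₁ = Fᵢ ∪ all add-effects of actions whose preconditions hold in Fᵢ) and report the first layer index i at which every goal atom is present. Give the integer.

F0 = init (9 atoms)
F1 = F0 ∪ {clear(b), clear(f), near(b), near(d), ready(a), ready(f)}  (15 atoms)
F2 = F1 ∪ {clear(c), marked(a,b), marked(a,f), marked(c,b), marked(c,f), marked(f,b), marked(f,f), on(a,a), on(c,c), ready(b), ready(d)}  (26 atoms)
goal ⊆ F2  ⇒  h_max = 2

2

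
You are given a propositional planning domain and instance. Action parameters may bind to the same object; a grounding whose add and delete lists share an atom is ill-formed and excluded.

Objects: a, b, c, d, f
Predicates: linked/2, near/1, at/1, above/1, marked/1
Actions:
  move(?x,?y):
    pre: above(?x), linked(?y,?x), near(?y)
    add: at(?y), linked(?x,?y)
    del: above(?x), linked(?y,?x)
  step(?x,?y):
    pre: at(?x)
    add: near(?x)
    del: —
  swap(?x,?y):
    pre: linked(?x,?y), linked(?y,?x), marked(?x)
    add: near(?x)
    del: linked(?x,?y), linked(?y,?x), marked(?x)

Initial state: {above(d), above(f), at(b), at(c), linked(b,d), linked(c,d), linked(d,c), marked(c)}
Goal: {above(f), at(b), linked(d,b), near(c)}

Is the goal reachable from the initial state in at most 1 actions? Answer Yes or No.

No

1. step(b,a)  →  {above(d), above(f), at(b), at(c), linked(b,d), linked(c,d), linked(d,c), marked(c), near(b)}
2. move(d,b)  →  {above(f), at(b), at(c), linked(c,d), linked(d,b), linked(d,c), marked(c), near(b)}
3. step(c,a)  →  {above(f), at(b), at(c), linked(c,d), linked(d,b), linked(d,c), marked(c), near(b), near(c)}
optimal plan length = 3; 3 > 1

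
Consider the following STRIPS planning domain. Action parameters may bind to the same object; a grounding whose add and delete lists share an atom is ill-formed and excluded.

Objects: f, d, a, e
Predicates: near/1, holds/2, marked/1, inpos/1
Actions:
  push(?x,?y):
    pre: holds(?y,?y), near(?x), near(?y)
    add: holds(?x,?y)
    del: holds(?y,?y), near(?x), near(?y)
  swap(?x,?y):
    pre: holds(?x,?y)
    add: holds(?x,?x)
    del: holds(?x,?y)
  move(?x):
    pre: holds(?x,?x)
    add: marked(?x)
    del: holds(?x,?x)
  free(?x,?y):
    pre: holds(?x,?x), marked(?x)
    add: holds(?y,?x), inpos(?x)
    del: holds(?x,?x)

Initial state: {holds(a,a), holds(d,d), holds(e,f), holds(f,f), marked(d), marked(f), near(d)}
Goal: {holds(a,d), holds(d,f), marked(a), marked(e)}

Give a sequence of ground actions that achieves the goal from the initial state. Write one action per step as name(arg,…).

1. swap(e,f)  →  {holds(a,a), holds(d,d), holds(e,e), holds(f,f), marked(d), marked(f), near(d)}
2. move(a)  →  {holds(d,d), holds(e,e), holds(f,f), marked(a), marked(d), marked(f), near(d)}
3. move(e)  →  {holds(d,d), holds(f,f), marked(a), marked(d), marked(e), marked(f), near(d)}
4. free(f,d)  →  {holds(d,d), holds(d,f), inpos(f), marked(a), marked(d), marked(e), marked(f), near(d)}
5. free(d,a)  →  {holds(a,d), holds(d,f), inpos(d), inpos(f), marked(a), marked(d), marked(e), marked(f), near(d)}

swap(e,f); move(a); move(e); free(f,d); free(d,a)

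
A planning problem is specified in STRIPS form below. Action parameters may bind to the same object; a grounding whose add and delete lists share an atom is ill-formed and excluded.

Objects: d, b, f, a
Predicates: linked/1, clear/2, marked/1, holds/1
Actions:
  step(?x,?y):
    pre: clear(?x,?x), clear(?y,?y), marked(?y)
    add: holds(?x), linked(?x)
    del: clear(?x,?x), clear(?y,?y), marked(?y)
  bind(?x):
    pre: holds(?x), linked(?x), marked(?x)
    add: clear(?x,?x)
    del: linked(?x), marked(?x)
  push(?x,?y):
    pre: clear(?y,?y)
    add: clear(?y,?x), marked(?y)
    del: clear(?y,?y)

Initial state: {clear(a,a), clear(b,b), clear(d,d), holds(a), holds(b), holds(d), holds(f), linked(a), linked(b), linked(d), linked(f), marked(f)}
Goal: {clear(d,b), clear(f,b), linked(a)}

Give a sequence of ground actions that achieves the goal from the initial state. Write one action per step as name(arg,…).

1. bind(f)  →  {clear(a,a), clear(b,b), clear(d,d), clear(f,f), holds(a), holds(b), holds(d), holds(f), linked(a), linked(b), linked(d)}
2. push(b,d)  →  {clear(a,a), clear(b,b), clear(d,b), clear(f,f), holds(a), holds(b), holds(d), holds(f), linked(a), linked(b), linked(d), marked(d)}
3. push(b,f)  →  {clear(a,a), clear(b,b), clear(d,b), clear(f,b), holds(a), holds(b), holds(d), holds(f), linked(a), linked(b), linked(d), marked(d), marked(f)}

bind(f); push(b,d); push(b,f)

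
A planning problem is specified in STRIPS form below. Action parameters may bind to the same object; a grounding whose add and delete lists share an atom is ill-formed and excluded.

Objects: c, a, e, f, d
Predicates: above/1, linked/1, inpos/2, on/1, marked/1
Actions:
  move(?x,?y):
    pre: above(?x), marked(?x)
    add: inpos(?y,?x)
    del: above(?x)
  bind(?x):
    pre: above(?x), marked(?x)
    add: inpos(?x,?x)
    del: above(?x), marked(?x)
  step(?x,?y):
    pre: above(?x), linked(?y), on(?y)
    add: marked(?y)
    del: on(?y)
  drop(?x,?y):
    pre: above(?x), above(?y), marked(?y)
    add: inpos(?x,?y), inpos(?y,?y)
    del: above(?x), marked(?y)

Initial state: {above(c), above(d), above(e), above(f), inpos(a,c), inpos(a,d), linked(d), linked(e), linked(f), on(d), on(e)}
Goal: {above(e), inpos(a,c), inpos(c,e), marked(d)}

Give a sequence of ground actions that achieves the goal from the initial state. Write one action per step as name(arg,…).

1. step(c,e)  →  {above(c), above(d), above(e), above(f), inpos(a,c), inpos(a,d), linked(d), linked(e), linked(f), marked(e), on(d)}
2. step(c,d)  →  {above(c), above(d), above(e), above(f), inpos(a,c), inpos(a,d), linked(d), linked(e), linked(f), marked(d), marked(e)}
3. drop(c,e)  →  {above(d), above(e), above(f), inpos(a,c), inpos(a,d), inpos(c,e), inpos(e,e), linked(d), linked(e), linked(f), marked(d)}

step(c,e); step(c,d); drop(c,e)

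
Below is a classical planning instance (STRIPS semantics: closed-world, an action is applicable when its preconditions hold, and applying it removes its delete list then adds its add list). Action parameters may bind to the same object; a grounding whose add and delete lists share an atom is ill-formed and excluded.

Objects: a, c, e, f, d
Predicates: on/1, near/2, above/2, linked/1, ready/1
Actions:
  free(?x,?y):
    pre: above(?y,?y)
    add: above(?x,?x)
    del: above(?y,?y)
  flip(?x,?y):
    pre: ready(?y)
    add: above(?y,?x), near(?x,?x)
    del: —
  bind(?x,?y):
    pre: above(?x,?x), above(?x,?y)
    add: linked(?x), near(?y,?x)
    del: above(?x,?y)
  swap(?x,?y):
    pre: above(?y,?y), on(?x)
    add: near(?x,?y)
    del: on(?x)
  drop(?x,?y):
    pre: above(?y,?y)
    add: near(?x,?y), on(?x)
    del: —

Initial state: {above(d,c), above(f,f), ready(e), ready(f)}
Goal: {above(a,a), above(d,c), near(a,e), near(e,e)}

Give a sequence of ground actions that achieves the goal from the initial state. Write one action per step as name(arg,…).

1. free(a,f)  →  {above(a,a), above(d,c), ready(e), ready(f)}
2. flip(e,e)  →  {above(a,a), above(d,c), above(e,e), near(e,e), ready(e), ready(f)}
3. drop(a,e)  →  {above(a,a), above(d,c), above(e,e), near(a,e), near(e,e), on(a), ready(e), ready(f)}

free(a,f); flip(e,e); drop(a,e)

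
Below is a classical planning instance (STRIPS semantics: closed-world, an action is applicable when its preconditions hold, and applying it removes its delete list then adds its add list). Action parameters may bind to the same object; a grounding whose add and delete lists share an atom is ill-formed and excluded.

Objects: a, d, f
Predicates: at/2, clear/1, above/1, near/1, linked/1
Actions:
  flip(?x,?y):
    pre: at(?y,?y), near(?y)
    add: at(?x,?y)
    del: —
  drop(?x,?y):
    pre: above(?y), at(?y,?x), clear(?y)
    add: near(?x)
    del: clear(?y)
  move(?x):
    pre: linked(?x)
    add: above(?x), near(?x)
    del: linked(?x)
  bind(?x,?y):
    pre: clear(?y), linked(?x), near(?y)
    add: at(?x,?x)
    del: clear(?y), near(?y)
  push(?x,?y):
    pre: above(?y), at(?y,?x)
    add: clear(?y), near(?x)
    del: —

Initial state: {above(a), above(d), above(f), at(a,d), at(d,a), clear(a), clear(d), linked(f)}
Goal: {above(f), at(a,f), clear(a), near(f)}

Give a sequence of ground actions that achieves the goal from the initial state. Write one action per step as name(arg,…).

push(d,a); bind(f,d); move(f); flip(a,f)

1. push(d,a)  →  {above(a), above(d), above(f), at(a,d), at(d,a), clear(a), clear(d), linked(f), near(d)}
2. bind(f,d)  →  {above(a), above(d), above(f), at(a,d), at(d,a), at(f,f), clear(a), linked(f)}
3. move(f)  →  {above(a), above(d), above(f), at(a,d), at(d,a), at(f,f), clear(a), near(f)}
4. flip(a,f)  →  {above(a), above(d), above(f), at(a,d), at(a,f), at(d,a), at(f,f), clear(a), near(f)}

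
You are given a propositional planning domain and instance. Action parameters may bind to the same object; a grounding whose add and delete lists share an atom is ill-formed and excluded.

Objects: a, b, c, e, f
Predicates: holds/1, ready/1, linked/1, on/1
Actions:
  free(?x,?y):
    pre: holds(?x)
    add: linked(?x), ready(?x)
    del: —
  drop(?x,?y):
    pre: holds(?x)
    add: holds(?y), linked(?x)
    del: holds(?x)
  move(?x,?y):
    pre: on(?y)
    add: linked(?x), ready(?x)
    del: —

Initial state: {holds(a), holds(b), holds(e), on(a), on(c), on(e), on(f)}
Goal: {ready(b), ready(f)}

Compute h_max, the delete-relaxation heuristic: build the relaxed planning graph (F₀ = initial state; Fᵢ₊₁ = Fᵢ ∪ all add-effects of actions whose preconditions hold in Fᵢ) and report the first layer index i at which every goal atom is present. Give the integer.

F0 = init (7 atoms)
F1 = F0 ∪ {holds(c), holds(f), linked(a), linked(b), linked(c), linked(e), linked(f), ready(a), ready(b), ready(c), ready(e), ready(f)}  (19 atoms)
goal ⊆ F1  ⇒  h_max = 1

1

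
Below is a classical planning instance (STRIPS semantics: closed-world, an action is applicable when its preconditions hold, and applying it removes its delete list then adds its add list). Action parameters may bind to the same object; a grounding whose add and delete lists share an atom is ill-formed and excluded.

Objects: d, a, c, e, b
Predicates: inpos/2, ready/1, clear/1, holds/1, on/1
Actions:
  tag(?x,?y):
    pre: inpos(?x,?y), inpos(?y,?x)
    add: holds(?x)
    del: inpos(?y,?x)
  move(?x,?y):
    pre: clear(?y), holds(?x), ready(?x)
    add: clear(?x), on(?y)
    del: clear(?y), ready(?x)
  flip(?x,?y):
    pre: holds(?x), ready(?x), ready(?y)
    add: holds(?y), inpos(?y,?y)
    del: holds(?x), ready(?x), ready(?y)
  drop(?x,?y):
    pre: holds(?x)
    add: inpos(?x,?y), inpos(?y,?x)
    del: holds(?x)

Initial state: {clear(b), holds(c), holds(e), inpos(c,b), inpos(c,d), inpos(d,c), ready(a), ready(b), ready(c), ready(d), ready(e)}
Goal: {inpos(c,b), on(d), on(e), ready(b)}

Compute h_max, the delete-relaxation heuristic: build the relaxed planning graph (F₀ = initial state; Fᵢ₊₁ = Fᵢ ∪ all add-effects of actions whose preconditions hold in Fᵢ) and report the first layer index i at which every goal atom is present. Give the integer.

F0 = init (11 atoms)
F1 = F0 ∪ {clear(c), clear(e), holds(a), holds(b), holds(d), inpos(a,a), inpos(a,c), inpos(a,e), inpos(b,b), inpos(b,c), inpos(b,e), inpos(c,a), inpos(c,c), inpos(c,e), inpos(d,d), inpos(d,e), inpos(e,a), inpos(e,b), inpos(e,c), inpos(e,d), inpos(e,e), on(b)}  (33 atoms)
F2 = F1 ∪ {clear(a), clear(d), inpos(a,b), inpos(a,d), inpos(b,a), inpos(b,d), inpos(d,a), inpos(d,b), on(c), on(e)}  (43 atoms)
F3 = F2 ∪ {on(a), on(d)}  (45 atoms)
goal ⊆ F3  ⇒  h_max = 3

3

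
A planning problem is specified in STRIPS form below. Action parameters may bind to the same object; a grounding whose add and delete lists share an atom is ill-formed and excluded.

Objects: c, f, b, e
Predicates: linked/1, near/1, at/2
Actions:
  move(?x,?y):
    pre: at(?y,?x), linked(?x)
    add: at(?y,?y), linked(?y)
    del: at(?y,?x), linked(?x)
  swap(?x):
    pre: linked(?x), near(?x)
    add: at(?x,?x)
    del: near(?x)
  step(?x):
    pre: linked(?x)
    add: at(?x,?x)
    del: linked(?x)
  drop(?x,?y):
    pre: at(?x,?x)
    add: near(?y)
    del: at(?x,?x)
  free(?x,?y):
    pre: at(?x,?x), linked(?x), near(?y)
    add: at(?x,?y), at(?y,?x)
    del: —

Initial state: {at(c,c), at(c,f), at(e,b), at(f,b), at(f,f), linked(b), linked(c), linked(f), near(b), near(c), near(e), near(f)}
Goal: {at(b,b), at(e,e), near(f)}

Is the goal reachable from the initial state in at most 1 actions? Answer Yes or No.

No

1. swap(b)  →  {at(b,b), at(c,c), at(c,f), at(e,b), at(f,b), at(f,f), linked(b), linked(c), linked(f), near(c), near(e), near(f)}
2. move(b,e)  →  {at(b,b), at(c,c), at(c,f), at(e,e), at(f,b), at(f,f), linked(c), linked(e), linked(f), near(c), near(e), near(f)}
optimal plan length = 2; 2 > 1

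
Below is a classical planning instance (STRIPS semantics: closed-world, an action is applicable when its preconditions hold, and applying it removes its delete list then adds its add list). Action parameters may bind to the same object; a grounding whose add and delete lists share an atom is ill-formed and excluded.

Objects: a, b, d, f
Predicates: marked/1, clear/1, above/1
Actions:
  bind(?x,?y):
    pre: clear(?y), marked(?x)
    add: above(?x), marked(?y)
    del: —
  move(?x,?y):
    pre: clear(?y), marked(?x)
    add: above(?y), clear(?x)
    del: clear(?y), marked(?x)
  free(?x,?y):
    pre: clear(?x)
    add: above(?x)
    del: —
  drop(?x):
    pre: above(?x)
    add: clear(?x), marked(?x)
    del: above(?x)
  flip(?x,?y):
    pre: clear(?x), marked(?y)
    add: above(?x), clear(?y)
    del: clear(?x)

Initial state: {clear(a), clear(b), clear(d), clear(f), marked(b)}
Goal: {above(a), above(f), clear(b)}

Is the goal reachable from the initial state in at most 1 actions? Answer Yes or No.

No

1. move(b,a)  →  {above(a), clear(b), clear(d), clear(f)}
2. free(f,a)  →  {above(a), above(f), clear(b), clear(d), clear(f)}
optimal plan length = 2; 2 > 1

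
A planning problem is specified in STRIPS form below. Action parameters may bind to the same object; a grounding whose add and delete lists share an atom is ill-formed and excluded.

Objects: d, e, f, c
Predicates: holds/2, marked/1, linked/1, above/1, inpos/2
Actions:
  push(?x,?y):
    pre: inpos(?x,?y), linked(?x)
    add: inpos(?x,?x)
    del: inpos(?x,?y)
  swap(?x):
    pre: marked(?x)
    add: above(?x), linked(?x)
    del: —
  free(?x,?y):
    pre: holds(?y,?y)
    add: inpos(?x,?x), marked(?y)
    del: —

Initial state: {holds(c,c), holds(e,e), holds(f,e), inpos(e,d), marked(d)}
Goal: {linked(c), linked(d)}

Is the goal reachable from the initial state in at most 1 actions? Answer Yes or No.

1. swap(d)  →  {above(d), holds(c,c), holds(e,e), holds(f,e), inpos(e,d), linked(d), marked(d)}
2. free(d,c)  →  {above(d), holds(c,c), holds(e,e), holds(f,e), inpos(d,d), inpos(e,d), linked(d), marked(c), marked(d)}
3. swap(c)  →  {above(c), above(d), holds(c,c), holds(e,e), holds(f,e), inpos(d,d), inpos(e,d), linked(c), linked(d), marked(c), marked(d)}
optimal plan length = 3; 3 > 1

No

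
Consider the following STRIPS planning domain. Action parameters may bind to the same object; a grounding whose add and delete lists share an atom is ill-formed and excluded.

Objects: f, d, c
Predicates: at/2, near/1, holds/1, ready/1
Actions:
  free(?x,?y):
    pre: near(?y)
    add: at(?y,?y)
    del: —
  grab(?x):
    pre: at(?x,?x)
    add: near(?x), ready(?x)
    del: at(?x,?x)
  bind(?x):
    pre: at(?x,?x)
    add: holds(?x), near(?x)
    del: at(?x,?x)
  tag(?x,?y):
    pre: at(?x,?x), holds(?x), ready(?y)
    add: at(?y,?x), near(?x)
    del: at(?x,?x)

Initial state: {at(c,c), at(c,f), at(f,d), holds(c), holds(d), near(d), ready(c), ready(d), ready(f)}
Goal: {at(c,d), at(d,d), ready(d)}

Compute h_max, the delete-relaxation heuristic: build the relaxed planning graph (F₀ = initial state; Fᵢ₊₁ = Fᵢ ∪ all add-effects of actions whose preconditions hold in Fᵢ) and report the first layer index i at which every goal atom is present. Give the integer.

F0 = init (9 atoms)
F1 = F0 ∪ {at(d,c), at(d,d), at(f,c), near(c)}  (13 atoms)
F2 = F1 ∪ {at(c,d)}  (14 atoms)
goal ⊆ F2  ⇒  h_max = 2

2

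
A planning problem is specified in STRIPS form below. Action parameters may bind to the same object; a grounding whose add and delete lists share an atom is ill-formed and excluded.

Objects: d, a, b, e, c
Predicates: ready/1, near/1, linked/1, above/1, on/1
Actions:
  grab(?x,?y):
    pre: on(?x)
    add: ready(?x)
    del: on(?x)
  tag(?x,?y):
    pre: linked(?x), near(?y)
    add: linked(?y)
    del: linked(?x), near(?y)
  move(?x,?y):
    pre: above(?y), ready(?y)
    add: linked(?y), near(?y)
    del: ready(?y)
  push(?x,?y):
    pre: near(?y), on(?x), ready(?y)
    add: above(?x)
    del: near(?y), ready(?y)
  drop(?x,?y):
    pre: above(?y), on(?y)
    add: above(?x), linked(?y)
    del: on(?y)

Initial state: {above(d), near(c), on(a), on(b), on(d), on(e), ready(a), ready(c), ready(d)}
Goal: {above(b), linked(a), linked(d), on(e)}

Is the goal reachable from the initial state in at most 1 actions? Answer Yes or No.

1. drop(a,d)  →  {above(a), above(d), linked(d), near(c), on(a), on(b), on(e), ready(a), ready(c), ready(d)}
2. drop(b,a)  →  {above(a), above(b), above(d), linked(a), linked(d), near(c), on(b), on(e), ready(a), ready(c), ready(d)}
optimal plan length = 2; 2 > 1

No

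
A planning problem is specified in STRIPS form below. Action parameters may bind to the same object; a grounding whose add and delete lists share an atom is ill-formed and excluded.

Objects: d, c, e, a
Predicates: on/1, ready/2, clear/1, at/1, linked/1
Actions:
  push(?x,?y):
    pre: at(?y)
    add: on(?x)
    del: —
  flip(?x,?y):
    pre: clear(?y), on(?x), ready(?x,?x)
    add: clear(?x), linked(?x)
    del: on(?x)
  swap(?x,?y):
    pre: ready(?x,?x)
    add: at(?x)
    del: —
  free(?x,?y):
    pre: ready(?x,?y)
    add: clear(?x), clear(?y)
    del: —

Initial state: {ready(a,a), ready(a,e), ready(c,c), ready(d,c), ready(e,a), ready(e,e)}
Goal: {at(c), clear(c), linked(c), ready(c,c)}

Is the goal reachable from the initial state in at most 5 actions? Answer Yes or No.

Yes

1. swap(c,d)  →  {at(c), ready(a,a), ready(a,e), ready(c,c), ready(d,c), ready(e,a), ready(e,e)}
2. push(c,c)  →  {at(c), on(c), ready(a,a), ready(a,e), ready(c,c), ready(d,c), ready(e,a), ready(e,e)}
3. free(d,c)  →  {at(c), clear(c), clear(d), on(c), ready(a,a), ready(a,e), ready(c,c), ready(d,c), ready(e,a), ready(e,e)}
4. flip(c,d)  →  {at(c), clear(c), clear(d), linked(c), ready(a,a), ready(a,e), ready(c,c), ready(d,c), ready(e,a), ready(e,e)}
optimal plan length = 4; 4 ≤ 5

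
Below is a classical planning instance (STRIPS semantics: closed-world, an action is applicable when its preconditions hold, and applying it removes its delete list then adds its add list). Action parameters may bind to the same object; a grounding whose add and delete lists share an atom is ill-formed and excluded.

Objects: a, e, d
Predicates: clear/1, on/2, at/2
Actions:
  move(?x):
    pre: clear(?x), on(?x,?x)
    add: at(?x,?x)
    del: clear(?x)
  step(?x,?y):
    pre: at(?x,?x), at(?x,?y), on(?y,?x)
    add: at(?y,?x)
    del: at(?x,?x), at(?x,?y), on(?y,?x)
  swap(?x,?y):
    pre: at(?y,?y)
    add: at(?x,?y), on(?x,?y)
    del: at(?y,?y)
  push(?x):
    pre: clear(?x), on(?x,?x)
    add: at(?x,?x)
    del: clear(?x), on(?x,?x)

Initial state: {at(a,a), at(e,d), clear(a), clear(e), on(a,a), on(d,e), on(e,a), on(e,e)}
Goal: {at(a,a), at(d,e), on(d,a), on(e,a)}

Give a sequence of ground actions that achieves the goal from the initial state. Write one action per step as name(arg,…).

move(e); step(e,d); swap(d,a); move(a)

1. move(e)  →  {at(a,a), at(e,d), at(e,e), clear(a), on(a,a), on(d,e), on(e,a), on(e,e)}
2. step(e,d)  →  {at(a,a), at(d,e), clear(a), on(a,a), on(e,a), on(e,e)}
3. swap(d,a)  →  {at(d,a), at(d,e), clear(a), on(a,a), on(d,a), on(e,a), on(e,e)}
4. move(a)  →  {at(a,a), at(d,a), at(d,e), on(a,a), on(d,a), on(e,a), on(e,e)}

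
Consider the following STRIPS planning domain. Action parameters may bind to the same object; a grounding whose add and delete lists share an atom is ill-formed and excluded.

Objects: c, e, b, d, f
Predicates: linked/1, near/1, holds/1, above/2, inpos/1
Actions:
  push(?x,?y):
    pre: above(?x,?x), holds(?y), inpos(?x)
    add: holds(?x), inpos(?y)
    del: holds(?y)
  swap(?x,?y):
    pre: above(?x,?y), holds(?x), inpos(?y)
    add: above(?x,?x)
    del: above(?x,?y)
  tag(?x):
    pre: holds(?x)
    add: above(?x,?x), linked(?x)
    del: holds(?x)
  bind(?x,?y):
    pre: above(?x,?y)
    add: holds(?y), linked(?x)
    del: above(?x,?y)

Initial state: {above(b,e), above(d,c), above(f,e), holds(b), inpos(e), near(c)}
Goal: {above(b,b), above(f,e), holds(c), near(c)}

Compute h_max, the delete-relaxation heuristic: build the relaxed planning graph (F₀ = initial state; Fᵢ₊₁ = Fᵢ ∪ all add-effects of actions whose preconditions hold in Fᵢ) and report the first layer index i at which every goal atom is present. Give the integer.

F0 = init (6 atoms)
F1 = F0 ∪ {above(b,b), holds(c), holds(e), linked(b), linked(d), linked(f)}  (12 atoms)
goal ⊆ F1  ⇒  h_max = 1

1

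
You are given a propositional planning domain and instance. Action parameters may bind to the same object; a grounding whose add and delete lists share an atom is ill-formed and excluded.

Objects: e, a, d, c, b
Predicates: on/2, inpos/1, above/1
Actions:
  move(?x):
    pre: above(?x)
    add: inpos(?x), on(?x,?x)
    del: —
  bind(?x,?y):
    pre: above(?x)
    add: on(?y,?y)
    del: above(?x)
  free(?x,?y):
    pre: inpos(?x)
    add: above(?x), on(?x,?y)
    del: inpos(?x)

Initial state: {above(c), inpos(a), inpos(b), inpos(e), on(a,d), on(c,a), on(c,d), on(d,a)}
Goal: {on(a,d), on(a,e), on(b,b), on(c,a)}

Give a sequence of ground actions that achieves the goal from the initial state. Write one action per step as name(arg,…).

bind(c,b); free(a,e)

1. bind(c,b)  →  {inpos(a), inpos(b), inpos(e), on(a,d), on(b,b), on(c,a), on(c,d), on(d,a)}
2. free(a,e)  →  {above(a), inpos(b), inpos(e), on(a,d), on(a,e), on(b,b), on(c,a), on(c,d), on(d,a)}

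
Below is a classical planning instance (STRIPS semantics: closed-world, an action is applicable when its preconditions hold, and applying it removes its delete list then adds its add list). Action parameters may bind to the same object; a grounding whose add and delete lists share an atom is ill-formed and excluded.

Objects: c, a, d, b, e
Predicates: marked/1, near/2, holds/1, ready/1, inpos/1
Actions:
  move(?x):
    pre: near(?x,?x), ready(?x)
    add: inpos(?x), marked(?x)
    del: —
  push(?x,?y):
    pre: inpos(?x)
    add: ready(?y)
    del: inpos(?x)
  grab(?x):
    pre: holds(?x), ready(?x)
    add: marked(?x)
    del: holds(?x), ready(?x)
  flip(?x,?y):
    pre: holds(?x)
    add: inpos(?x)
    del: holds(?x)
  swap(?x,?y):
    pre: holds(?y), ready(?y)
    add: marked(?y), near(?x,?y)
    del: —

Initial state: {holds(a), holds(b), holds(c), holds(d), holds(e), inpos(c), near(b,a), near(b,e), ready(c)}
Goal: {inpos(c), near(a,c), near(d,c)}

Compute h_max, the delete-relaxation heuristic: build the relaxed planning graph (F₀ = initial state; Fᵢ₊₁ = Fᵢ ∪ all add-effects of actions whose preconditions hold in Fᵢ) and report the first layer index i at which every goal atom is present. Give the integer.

1

F0 = init (9 atoms)
F1 = F0 ∪ {inpos(a), inpos(b), inpos(d), inpos(e), marked(c), near(a,c), near(b,c), near(c,c), near(d,c), near(e,c), ready(a), ready(b), ready(d), ready(e)}  (23 atoms)
goal ⊆ F1  ⇒  h_max = 1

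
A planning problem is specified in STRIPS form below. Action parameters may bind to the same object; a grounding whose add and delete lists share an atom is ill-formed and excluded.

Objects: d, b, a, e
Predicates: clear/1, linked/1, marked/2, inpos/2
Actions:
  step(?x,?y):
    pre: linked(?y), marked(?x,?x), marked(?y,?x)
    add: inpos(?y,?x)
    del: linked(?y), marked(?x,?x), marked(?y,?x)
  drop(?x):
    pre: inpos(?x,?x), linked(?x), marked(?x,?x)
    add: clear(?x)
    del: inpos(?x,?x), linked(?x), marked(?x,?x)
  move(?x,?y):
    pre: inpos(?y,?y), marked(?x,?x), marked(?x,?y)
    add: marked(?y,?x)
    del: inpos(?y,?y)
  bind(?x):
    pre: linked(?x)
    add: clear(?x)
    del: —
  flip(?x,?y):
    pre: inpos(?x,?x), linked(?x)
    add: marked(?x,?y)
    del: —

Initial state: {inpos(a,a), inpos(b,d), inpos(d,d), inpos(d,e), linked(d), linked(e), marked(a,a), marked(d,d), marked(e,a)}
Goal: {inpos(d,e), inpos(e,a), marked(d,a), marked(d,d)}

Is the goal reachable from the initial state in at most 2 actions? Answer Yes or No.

Yes

1. step(a,e)  →  {inpos(a,a), inpos(b,d), inpos(d,d), inpos(d,e), inpos(e,a), linked(d), marked(d,d)}
2. flip(d,a)  →  {inpos(a,a), inpos(b,d), inpos(d,d), inpos(d,e), inpos(e,a), linked(d), marked(d,a), marked(d,d)}
optimal plan length = 2; 2 ≤ 2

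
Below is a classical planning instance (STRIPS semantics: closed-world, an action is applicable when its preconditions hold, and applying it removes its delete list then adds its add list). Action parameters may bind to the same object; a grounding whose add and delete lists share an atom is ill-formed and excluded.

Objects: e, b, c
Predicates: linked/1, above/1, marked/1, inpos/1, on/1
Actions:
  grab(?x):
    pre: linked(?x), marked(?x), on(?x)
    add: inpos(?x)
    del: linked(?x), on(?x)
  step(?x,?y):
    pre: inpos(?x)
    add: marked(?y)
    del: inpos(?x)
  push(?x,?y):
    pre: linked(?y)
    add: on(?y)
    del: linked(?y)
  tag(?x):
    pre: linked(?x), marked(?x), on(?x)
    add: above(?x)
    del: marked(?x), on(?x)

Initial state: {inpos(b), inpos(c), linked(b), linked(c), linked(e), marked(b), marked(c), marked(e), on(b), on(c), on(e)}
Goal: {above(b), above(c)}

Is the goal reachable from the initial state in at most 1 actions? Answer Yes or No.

1. tag(b)  →  {above(b), inpos(b), inpos(c), linked(b), linked(c), linked(e), marked(c), marked(e), on(c), on(e)}
2. tag(c)  →  {above(b), above(c), inpos(b), inpos(c), linked(b), linked(c), linked(e), marked(e), on(e)}
optimal plan length = 2; 2 > 1

No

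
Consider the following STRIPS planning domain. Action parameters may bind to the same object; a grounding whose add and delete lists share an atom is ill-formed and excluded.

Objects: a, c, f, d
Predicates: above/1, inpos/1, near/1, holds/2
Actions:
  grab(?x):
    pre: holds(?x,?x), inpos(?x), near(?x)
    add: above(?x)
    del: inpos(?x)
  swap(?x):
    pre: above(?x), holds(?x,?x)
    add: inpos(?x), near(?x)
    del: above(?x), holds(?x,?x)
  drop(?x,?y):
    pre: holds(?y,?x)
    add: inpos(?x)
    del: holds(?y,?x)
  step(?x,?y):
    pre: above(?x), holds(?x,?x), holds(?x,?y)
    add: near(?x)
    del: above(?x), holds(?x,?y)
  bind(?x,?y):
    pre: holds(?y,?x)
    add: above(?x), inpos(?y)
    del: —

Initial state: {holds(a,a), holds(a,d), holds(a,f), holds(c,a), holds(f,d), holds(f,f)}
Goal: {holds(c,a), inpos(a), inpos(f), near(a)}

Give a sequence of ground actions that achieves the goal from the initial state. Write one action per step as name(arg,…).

drop(f,a); bind(a,a); swap(a)

1. drop(f,a)  →  {holds(a,a), holds(a,d), holds(c,a), holds(f,d), holds(f,f), inpos(f)}
2. bind(a,a)  →  {above(a), holds(a,a), holds(a,d), holds(c,a), holds(f,d), holds(f,f), inpos(a), inpos(f)}
3. swap(a)  →  {holds(a,d), holds(c,a), holds(f,d), holds(f,f), inpos(a), inpos(f), near(a)}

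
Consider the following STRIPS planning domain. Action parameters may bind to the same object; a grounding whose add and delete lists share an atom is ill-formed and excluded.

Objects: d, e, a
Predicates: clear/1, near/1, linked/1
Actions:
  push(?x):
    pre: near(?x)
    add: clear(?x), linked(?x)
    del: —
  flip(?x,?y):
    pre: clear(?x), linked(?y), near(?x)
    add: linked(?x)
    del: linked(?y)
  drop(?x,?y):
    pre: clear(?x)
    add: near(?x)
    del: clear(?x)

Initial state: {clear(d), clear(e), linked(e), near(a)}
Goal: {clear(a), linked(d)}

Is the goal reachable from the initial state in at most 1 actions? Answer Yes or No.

1. push(a)  →  {clear(a), clear(d), clear(e), linked(a), linked(e), near(a)}
2. drop(d,d)  →  {clear(a), clear(e), linked(a), linked(e), near(a), near(d)}
3. push(d)  →  {clear(a), clear(d), clear(e), linked(a), linked(d), linked(e), near(a), near(d)}
optimal plan length = 3; 3 > 1

No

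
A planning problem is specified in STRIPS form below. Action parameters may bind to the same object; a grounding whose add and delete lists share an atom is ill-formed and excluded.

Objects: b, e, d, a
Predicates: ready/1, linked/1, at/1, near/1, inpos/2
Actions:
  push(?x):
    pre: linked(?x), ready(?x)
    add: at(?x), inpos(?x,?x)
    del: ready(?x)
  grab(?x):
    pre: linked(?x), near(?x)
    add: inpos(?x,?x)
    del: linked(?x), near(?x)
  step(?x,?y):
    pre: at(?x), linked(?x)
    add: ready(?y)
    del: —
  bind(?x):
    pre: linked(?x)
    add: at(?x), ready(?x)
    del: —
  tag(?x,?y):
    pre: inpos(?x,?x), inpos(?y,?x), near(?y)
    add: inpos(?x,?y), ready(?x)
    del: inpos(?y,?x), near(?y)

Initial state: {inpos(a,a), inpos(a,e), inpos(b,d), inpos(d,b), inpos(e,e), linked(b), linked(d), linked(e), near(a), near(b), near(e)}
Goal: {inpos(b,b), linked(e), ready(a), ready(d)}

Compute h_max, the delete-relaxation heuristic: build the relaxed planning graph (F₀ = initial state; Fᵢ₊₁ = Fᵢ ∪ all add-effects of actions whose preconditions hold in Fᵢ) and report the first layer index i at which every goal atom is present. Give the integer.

2

F0 = init (11 atoms)
F1 = F0 ∪ {at(b), at(d), at(e), inpos(b,b), inpos(e,a), ready(b), ready(d), ready(e)}  (19 atoms)
F2 = F1 ∪ {inpos(d,d), ready(a)}  (21 atoms)
goal ⊆ F2  ⇒  h_max = 2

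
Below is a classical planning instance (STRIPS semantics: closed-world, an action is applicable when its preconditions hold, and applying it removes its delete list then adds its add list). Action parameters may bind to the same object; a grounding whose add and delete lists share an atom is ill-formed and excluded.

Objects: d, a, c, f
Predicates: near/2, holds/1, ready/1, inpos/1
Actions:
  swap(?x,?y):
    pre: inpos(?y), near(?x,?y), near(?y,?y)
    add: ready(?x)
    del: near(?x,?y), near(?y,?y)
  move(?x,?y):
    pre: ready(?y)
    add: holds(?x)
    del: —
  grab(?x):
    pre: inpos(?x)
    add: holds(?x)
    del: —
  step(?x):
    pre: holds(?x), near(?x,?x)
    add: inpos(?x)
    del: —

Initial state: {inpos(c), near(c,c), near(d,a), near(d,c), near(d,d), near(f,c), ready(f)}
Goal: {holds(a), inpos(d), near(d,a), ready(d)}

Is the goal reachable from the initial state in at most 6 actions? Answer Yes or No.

Yes

1. swap(d,c)  →  {inpos(c), near(d,a), near(d,d), near(f,c), ready(d), ready(f)}
2. move(d,d)  →  {holds(d), inpos(c), near(d,a), near(d,d), near(f,c), ready(d), ready(f)}
3. move(a,d)  →  {holds(a), holds(d), inpos(c), near(d,a), near(d,d), near(f,c), ready(d), ready(f)}
4. step(d)  →  {holds(a), holds(d), inpos(c), inpos(d), near(d,a), near(d,d), near(f,c), ready(d), ready(f)}
optimal plan length = 4; 4 ≤ 6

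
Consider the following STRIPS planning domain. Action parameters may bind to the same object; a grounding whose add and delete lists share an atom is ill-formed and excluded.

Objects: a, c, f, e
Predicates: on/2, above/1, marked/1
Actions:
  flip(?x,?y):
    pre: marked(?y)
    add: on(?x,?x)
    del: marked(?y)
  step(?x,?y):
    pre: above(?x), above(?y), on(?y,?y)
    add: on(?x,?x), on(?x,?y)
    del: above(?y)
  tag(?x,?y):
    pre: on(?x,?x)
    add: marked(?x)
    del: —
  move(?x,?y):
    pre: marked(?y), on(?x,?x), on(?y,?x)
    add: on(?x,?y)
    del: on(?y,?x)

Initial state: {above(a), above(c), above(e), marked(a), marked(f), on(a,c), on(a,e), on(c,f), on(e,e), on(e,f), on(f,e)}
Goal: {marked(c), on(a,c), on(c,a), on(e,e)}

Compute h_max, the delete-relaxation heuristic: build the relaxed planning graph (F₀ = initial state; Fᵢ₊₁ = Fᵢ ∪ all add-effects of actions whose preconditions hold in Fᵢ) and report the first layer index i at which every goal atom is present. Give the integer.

2

F0 = init (11 atoms)
F1 = F0 ∪ {marked(e), on(a,a), on(c,c), on(c,e), on(e,a), on(f,f)}  (17 atoms)
F2 = F1 ∪ {marked(c), on(c,a), on(e,c)}  (20 atoms)
goal ⊆ F2  ⇒  h_max = 2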